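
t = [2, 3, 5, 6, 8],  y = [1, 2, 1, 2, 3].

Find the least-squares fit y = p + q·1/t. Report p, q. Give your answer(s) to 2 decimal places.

p = 2.68, q = -3.32

With design matrix M, MᵀM = [[5, 53/40]; [53/40, 6401/14400]] and Mᵀy = [9, 83/40]ᵀ.
det = 5·(6401/14400) − (53/40)² = 1681/3600.
p = (9·(6401/14400) − (53/40)·(83/40))/(1681/3600) = 9009/3362; q = (5·(83/40) − (53/40)·9)/(1681/3600) = -5580/1681.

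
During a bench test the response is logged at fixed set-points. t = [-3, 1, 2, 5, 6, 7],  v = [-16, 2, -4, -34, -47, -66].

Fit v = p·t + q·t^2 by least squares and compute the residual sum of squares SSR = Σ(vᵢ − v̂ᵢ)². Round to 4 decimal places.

SSR = 9.6986

Entries of MᵀM: Σt·t = 124, Σt·t^2 = 666, Σt^2·t^2 = 4420.
For Mᵀv: Σt·v = -872, Σt^2·v = -5934.
Eliminating q: 4420·(row 1) − 666·(row 2) gives 104524·p = 4420·(-872) − 666·(-5934) = 97804, so p = 3493/3733.
Then q = ((-5934) − 666·(3493/3733))/4420 = -5538/3733.
Residuals: 593/3733, 9511/3733, 234/3733, -5937/3733, 2959/3733, 533/3733; SSR = 36205/3733.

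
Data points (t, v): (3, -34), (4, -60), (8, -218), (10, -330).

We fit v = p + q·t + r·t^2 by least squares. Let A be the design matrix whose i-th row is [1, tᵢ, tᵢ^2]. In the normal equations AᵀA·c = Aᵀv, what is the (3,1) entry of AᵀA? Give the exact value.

189

Row 3 ↔ basis t^2, column 1 ↔ basis 1, so (AᵀA)_{3,1} = Σᵢ t^2 = (9)·(1) + (16)·(1) + (64)·(1) + (100)·(1) = 189.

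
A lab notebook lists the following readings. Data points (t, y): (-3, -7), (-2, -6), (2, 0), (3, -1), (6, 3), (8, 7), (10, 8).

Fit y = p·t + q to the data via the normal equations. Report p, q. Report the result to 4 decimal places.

p = 1.1849, q = -3.4911

The normal equations are: 226·p + 24·q = 184;  24·p + 7·q = 4.
Δ = 226·7 − 24² = 1006.
p = (184·7 − 24·4)/1006 = 596/503; q = (226·4 − 24·184)/1006 = -1756/503.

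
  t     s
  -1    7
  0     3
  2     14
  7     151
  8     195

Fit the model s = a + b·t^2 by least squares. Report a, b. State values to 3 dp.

Sums needed: Σ1 = 5, Σt^2 = 118, Σt^2·t^2 = 6514.
Right-hand side: Σs = 370, Σt^2·s = 19942.
det = 5·6514 − 118² = 18646.
a = (370·6514 − 118·19942)/18646 = 28512/9323; b = (5·19942 − 118·370)/18646 = 28025/9323.

a = 3.058, b = 3.006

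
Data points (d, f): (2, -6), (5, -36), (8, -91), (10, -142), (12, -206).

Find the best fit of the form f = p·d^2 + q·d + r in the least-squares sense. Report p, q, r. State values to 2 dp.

With design matrix M, MᵀM = [[35473, 3373, 337]; [3373, 337, 37]; [337, 37, 5]] and Mᵀf = [-50612, -4812, -481]ᵀ.
Solving the 3×3 system (Gaussian elimination) gives p = -7576/5217, q = 7975/20868, r = -8009/6956.

p = -1.45, q = 0.38, r = -1.15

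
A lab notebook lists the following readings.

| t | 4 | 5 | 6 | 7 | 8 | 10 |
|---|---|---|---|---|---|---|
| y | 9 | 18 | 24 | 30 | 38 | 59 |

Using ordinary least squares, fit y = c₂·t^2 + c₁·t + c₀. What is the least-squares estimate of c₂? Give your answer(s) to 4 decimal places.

c₂ = 0.4048

From the data, Σt^2·t^2 = 18674, Σt^2·t = 2260, Σt^2 = 290, Σt·t = 290, Σt = 40, Σ1 = 6.
And Σt^2·y = 11260, Σt·y = 1374, Σy = 178.
MᵀM·[c₂, c₁, c₀]ᵀ = Mᵀy becomes [[18674, 2260, 290]; [2260, 290, 40]; [290, 40, 6]]·[c₂, c₁, c₀]ᵀ = [11260, 1374, 178]ᵀ.
Solving the 3×3 system (Gaussian elimination) gives c₂ = 17/42, c₁ = 248/105, c₀ = -79/14.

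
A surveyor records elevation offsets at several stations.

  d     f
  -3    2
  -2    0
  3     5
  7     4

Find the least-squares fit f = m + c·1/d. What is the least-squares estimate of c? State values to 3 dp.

Setting ∂/∂m … = 0 gives: 4·m + (-5/14)·c = 11;  (-5/14)·m + (869/1764)·c = 11/7.
det = 4·(869/1764) − (-5/14)² = 3251/1764.
m = (11·(869/1764) − (-5/14)·(11/7))/(3251/1764) = 10549/3251; c = (4·(11/7) − (-5/14)·11)/(3251/1764) = 18018/3251.

c = 5.542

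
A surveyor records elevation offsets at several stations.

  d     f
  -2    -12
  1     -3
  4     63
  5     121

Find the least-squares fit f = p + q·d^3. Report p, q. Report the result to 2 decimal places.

AᵀA·[p, q]ᵀ = Aᵀf reads: 4·p + 182·q = 169;  182·p + 19786·q = 19250.
Eliminating q: 19786·(row 1) − 182·(row 2) gives 46020·p = 19786·169 − 182·19250 = -159666, so p = -2047/590.
Then q = (19250 − 182·(-2047/590))/19786 = 7707/7670.

p = -3.47, q = 1.00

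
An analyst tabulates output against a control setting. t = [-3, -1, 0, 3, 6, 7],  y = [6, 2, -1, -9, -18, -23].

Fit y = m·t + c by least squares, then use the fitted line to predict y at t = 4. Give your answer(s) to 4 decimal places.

Normal-equation sums: Σt·t = 104, Σt = 12, Σ1 = 6.
Moment sums: Σt·y = -316, Σy = -43.
Δ = 104·6 − 12² = 480.
m = ((-316)·6 − 12·(-43))/480 = -23/8; c = (104·(-43) − 12·(-316))/480 = -17/12.
At t = 4: ŷ = (-23/8)·(4) + (-17/12)·(1) = -155/12.

ŷ = -12.9167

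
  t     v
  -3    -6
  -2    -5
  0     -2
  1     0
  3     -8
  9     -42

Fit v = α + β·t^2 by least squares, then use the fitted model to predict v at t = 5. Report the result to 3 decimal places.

XᵀX·[α, β]ᵀ = Xᵀv reads: 6·α + 104·β = -63;  104·α + 6740·β = -3548.
Eliminating β: 6740·(row 1) − 104·(row 2) gives 29624·α = 6740·(-63) − 104·(-3548) = -55628, so α = -13907/7406.
Then β = ((-3548) − 104·(-13907/7406))/6740 = -1842/3703.
At t = 5: v̂ = (-13907/7406)·(1) + (-1842/3703)·(25) = -4609/322.

v̂ = -14.314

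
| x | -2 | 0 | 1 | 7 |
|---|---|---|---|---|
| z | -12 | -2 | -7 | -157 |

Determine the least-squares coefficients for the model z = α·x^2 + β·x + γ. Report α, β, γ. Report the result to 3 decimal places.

α = -2.978, β = -1.235, γ = -2.443

With design matrix M, MᵀM = [[2418, 336, 54]; [336, 54, 6]; [54, 6, 4]] and Mᵀz = [-7748, -1082, -178]ᵀ.
Inverting the 3×3 Gram matrix, [α, β, γ]ᵀ = [-545/183, -226/183, -149/61]ᵀ.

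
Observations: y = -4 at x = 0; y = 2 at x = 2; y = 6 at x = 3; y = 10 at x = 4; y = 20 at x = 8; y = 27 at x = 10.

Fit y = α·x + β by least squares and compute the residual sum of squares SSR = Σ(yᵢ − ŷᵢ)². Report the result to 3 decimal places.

With design matrix A, AᵀA = [[193, 27]; [27, 6]] and Aᵀy = [492, 61]ᵀ.
Determinant 193·6 − 27² = 429.
α = (492·6 − 27·61)/429 = 435/143; β = (193·61 − 27·492)/429 = -1511/429.
Residuals: -205/429, -241/429, 170/429, 581/429, -349/429, 4/39; SSR = 1376/429.

SSR = 3.207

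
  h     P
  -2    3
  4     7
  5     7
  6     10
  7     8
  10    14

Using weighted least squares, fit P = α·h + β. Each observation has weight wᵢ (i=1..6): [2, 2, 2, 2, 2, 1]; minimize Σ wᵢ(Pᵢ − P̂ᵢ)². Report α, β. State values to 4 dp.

The normal equations are: 360·α + 50·β = 486;  50·α + 11·β = 84.
(Σwᵢ·h·h = 360, Σwᵢ·h = 50, Σwᵢ·1 = 11, Σwᵢ·h·P = 486, Σwᵢ·P = 84.)
det = 360·11 − 50² = 1460.
α = (486·11 − 50·84)/1460 = 573/730; β = (360·84 − 50·486)/1460 = 297/73.

α = 0.7849, β = 4.0685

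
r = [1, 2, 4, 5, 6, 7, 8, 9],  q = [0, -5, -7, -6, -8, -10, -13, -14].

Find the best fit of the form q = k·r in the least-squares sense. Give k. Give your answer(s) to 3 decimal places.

k = -1.507

MᵀM·[k]ᵀ = Mᵀq reads: 276·k = -416.
(Σr·r = 276, Σr·q = -416.)
k = (-416)/276 = -1.50725.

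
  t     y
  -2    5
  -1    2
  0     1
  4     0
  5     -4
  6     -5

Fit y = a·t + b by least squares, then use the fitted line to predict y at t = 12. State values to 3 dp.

Setting ∂/∂a … = 0 gives: 82·a + 12·b = -62;  12·a + 6·b = -1.
Determinant 82·6 − 12² = 348.
a = ((-62)·6 − 12·(-1))/348 = -30/29; b = (82·(-1) − 12·(-62))/348 = 331/174.
At t = 12: ŷ = (-30/29)·(12) + (331/174)·(1) = -1829/174.

ŷ = -10.511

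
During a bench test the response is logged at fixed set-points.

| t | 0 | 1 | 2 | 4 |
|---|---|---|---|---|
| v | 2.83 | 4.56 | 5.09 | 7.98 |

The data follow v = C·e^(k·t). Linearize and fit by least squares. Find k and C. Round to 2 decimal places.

Linearized form: ln v = k·t + ln C. From the 4 transformed points,
Over the data: Σt = 7.0000, Σ(t)² = 21.0000, Σln v = 6.2618, Σt·ln v = 13.0796.
Normal system: [[21.0000, 7.0000]; [7.0000, 4]]·[k, ln C]ᵀ = [13.0796, 6.2618]ᵀ.
Slope k = (n·Σt·ln v − Σt·Σln v)/(n·Σ(t)² − (Σt)²) = (4·13.0796 − 7.0000·6.2618)/35.0000 = 0.24245; ln C = (Σln v − k·Σt)/n = 1.14116, so C = exp(1.14116) = 3.13041.

k = 0.24, C = 3.13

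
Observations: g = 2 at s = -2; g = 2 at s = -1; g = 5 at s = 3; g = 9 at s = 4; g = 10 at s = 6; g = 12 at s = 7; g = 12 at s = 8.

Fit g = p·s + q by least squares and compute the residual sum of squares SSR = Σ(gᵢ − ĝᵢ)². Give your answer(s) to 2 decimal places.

The normal system MᵀM·[p, q]ᵀ = Mᵀg is [[179, 25]; [25, 7]]·[p, q]ᵀ = [285, 52]ᵀ.
Δ = 179·7 − 25² = 628.
p = (285·7 − 25·52)/628 = 695/628; q = (179·52 − 25·285)/628 = 2183/628.
Residuals: 463/628, -58/157, -282/157, 689/628, -73/628, 122/157, -207/628; SSR = 3665/628.

SSR = 5.84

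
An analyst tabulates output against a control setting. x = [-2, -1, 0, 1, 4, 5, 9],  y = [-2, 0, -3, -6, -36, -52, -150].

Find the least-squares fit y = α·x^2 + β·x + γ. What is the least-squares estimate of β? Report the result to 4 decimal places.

β = -2.5169

Entries of AᵀA: Σx^2·x^2 = 7460, Σx^2·x = 910, Σx^2 = 128, Σx·x = 128, Σx = 16, Σ1 = 7.
Moment sums: Σx^2·y = -14040, Σx·y = -1756, Σy = -249.
Inverting the 3×3 Gram matrix, [α, β, γ]ᵀ = [-235498/151977, -382504/151977, -75165/50659]ᵀ.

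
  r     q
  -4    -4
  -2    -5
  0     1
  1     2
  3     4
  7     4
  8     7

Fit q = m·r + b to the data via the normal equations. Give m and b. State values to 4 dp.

Normal-equation sums: Σr·r = 143, Σr = 13, Σ1 = 7.
Right-hand side: Σr·q = 124, Σq = 9.
So MᵀM·[m, b]ᵀ = Mᵀq: [[143, 13]; [13, 7]]·[m, b]ᵀ = [124, 9]ᵀ.
Eliminating b: 7·(row 1) − 13·(row 2) gives 832·m = 7·124 − 13·9 = 751, so m = 751/832.
Then b = (9 − 13·(751/832))/7 = -25/64.

m = 0.9026, b = -0.3906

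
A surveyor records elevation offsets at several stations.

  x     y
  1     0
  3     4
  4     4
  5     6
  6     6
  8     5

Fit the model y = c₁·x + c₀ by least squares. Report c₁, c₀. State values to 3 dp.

The normal system AᵀA·[c₁, c₀]ᵀ = Aᵀy is [[151, 27]; [27, 6]]·[c₁, c₀]ᵀ = [134, 25]ᵀ.
Δ = 151·6 − 27² = 177.
c₁ = (134·6 − 27·25)/177 = 43/59; c₀ = (151·25 − 27·134)/177 = 157/177.

c₁ = 0.729, c₀ = 0.887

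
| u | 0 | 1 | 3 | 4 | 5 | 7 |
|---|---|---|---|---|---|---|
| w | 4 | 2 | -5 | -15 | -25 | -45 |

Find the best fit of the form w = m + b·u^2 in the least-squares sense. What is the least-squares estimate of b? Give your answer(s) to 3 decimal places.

b = -1.009

With design matrix X, XᵀX = [[6, 100]; [100, 3364]] and Xᵀw = [-84, -3113]ᵀ.
Determinant 6·3364 − 100² = 10184.
m = ((-84)·3364 − 100·(-3113))/10184 = 7181/2546; b = (6·(-3113) − 100·(-84))/10184 = -5139/5092.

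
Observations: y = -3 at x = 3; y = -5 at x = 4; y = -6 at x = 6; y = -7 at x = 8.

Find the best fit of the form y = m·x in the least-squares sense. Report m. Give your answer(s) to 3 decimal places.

m = -0.968

Setting ∂/∂m … = 0 gives: 125·m = -121.
(Σx·x = 125, Σx·y = -121.)
Hence m = -121 / 125 ≈ -0.968.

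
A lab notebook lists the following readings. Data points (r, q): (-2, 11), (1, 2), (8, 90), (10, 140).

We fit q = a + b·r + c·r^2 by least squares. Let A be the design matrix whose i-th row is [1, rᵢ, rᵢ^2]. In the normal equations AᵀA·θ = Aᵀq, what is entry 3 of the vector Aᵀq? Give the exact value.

Entry 3 ↔ basis r^2, so (Aᵀq)_{3} = Σᵢ (r^2)·qᵢ = (4)·(11) + (1)·(2) + (64)·(90) + (100)·(140) = 19806.

19806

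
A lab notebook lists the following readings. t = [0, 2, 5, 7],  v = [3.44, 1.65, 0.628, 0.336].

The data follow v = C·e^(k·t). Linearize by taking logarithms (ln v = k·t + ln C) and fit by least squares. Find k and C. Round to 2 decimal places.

k = -0.33, C = 3.33

Taking logs, ln v = k·t + ln C, so regress ln v on t.
XᵀX = [[78.0000, 14.0000]; [14.0000, 4]], rhs = [-8.9590, 0.1804]ᵀ  (here Σt = 14.0000, Σ(t)² = 78.0000, Σln v = 0.1804, Σt·ln v = -8.9590).
Slope k = (n·Σt·ln v − Σt·Σln v)/(n·Σ(t)² − (Σt)²) = (4·-8.9590 − 14.0000·0.1804)/116.0000 = -0.33070; ln C = (Σln v − k·Σt)/n = 1.20256, so C = exp(1.20256) = 3.32862.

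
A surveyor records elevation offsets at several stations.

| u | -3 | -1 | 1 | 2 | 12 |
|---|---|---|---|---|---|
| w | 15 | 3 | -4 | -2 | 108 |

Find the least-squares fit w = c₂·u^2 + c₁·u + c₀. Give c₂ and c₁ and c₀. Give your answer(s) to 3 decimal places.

Setting ∂/∂c₂ … = 0 gives: 20835·c₂ + 1709·c₁ + 159·c₀ = 15678;  1709·c₂ + 159·c₁ + 11·c₀ = 1240;  159·c₂ + 11·c₁ + 5·c₀ = 120.
Inverting the 3×3 Gram matrix, [c₂, c₁, c₀]ᵀ = [340523/349447, -903402/349447, -64917/49921]ᵀ.

c₂ = 0.974, c₁ = -2.585, c₀ = -1.300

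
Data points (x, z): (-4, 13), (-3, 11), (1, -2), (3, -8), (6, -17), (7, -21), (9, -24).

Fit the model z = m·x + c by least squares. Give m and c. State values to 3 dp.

From the data, Σx·x = 201, Σx = 19, Σ1 = 7.
And Σx·z = -576, Σz = -48.
Normal equations: [[201, 19]; [19, 7]]·[m, c]ᵀ = [-576, -48]ᵀ.
Determinant 201·7 − 19² = 1046.
m = ((-576)·7 − 19·(-48))/1046 = -1560/523; c = (201·(-48) − 19·(-576))/1046 = 648/523.

m = -2.983, c = 1.239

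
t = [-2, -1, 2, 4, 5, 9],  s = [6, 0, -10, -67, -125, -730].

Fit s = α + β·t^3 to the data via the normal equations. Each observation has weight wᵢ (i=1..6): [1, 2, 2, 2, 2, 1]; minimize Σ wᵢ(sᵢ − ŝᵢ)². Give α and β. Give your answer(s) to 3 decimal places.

α = -1.635, β = -0.999

Forming MᵀWM = [[10, 1113]; [1113, 571077]] and MᵀWs = [-1128, -572204]ᵀ gives MᵀWM·[α, β]ᵀ = MᵀWs.
det = 10·571077 − 1113² = 4472001.
α = ((-1128)·571077 − 1113·(-572204))/4472001 = -2437268/1490667; β = (10·(-572204) − 1113·(-1128))/4472001 = -4466576/4472001.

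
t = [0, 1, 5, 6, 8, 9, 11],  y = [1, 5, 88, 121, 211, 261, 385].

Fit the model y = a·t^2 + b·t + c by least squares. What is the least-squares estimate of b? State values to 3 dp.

With design matrix X, XᵀX = [[27220, 2914, 328]; [2914, 328, 40]; [328, 40, 7]] and Xᵀy = [87791, 9443, 1072]ᵀ.
Solving the 3×3 system (Gaussian elimination) gives a = 47587/16218, b = 43477/16218, c = 160/477.

b = 2.681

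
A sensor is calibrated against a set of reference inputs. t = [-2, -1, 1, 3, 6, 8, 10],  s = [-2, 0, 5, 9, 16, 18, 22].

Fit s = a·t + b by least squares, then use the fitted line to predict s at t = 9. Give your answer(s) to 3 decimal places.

Sums needed: Σt·t = 215, Σt = 25, Σ1 = 7.
And Σt·s = 496, Σs = 68.
Normal equations: [[215, 25]; [25, 7]]·[a, b]ᵀ = [496, 68]ᵀ.
Eliminating b: 7·(row 1) − 25·(row 2) gives 880·a = 7·496 − 25·68 = 1772, so a = 443/220.
Then b = (68 − 25·(443/220))/7 = 111/44.
At t = 9: ŝ = (443/220)·(9) + (111/44)·(1) = 2271/110.

ŝ = 20.645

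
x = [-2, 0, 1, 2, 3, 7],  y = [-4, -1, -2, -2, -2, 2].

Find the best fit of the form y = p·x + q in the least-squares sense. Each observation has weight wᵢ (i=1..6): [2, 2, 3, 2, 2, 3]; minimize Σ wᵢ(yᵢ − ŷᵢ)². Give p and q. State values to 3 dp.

AᵀWA·[p, q]ᵀ = AᵀWy reads: 184·p + 30·q = 32;  30·p + 14·q = -18.
(Σwᵢ·x·x = 184, Σwᵢ·x = 30, Σwᵢ·1 = 14, Σwᵢ·x·y = 32, Σwᵢ·y = -18.)
det = 184·14 − 30² = 1676.
p = (32·14 − 30·(-18))/1676 = 247/419; q = (184·(-18) − 30·32)/1676 = -1068/419.

p = 0.589, q = -2.549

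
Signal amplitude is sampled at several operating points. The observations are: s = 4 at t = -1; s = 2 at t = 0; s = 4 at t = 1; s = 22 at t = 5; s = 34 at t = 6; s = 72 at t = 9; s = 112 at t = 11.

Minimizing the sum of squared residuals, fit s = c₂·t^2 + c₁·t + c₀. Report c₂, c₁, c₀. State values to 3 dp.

Setting ∂/∂c₂ … = 0 gives: 23125·c₂ + 2401·c₁ + 265·c₀ = 21166;  2401·c₂ + 265·c₁ + 31·c₀ = 2194;  265·c₂ + 31·c₁ + 7·c₀ = 250.
(Σt^2·t^2 = 23125, Σt^2·t = 2401, Σt^2 = 265, Σt·t = 265, Σt = 31, Σ1 = 7, Σt^2·s = 21166, Σt·s = 2194, Σs = 250.)
Row-reducing yields c₂ = 31196/32193, c₁ = -25852/32193, c₀ = 83246/32193.

c₂ = 0.969, c₁ = -0.803, c₀ = 2.586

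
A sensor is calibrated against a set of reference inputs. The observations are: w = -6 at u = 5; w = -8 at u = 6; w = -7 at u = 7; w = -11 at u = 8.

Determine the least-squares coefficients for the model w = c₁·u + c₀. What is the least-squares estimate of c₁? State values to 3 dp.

Normal-equation sums: Σu·u = 174, Σu = 26, Σ1 = 4.
Right-hand side: Σu·w = -215, Σw = -32.
Normal equations: [[174, 26]; [26, 4]]·[c₁, c₀]ᵀ = [-215, -32]ᵀ.
Δ = 174·4 − 26² = 20.
c₁ = ((-215)·4 − 26·(-32))/20 = -7/5; c₀ = (174·(-32) − 26·(-215))/20 = 11/10.

c₁ = -1.400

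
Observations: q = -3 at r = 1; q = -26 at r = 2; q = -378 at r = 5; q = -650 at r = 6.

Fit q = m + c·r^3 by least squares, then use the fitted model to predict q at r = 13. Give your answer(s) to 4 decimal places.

From the data, Σ1 = 4, Σr^3 = 350, Σr^3·r^3 = 62346.
For Mᵀq: Σq = -1057, Σr^3·q = -187861.
So MᵀM·[m, c]ᵀ = Mᵀq: [[4, 350]; [350, 62346]]·[m, c]ᵀ = [-1057, -187861]ᵀ.
det = 4·62346 − 350² = 126884.
m = ((-1057)·62346 − 350·(-187861))/126884 = -37093/31721; c = (4·(-187861) − 350·(-1057))/126884 = -190747/63442.
At r = 13: q̂ = (-37093/31721)·(1) + (-190747/63442)·(2197) = -419145345/63442.

q̂ = -6606.7486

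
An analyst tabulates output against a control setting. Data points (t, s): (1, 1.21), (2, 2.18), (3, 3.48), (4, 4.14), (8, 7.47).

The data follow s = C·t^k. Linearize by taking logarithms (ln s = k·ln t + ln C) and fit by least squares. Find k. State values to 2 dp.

k = 0.88

Linearized form: ln s = k·ln t + ln C. From the 5 transformed points,
XᵀX = [[7.9333, 5.2575]; [5.2575, 5]], rhs = [8.0612, 5.6486]ᵀ  (here Σln t = 5.2575, Σ(ln t)² = 7.9333, Σln s = 5.6486, Σln t·ln s = 8.0612).
Slope k = (n·Σln t·ln s − Σln t·Σln s)/(n·Σ(ln t)² − (Σln t)²) = (5·8.0612 − 5.2575·5.6486)/12.0252 = 0.88222; ln C = (Σln s − k·Σln t)/n = 0.20206.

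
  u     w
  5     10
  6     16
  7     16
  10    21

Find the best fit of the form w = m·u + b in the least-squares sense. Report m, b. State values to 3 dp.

From the data, Σu·u = 210, Σu = 28, Σ1 = 4.
Moment sums: Σu·w = 468, Σw = 63.
So MᵀM·[m, b]ᵀ = Mᵀw: [[210, 28]; [28, 4]]·[m, b]ᵀ = [468, 63]ᵀ.
Determinant 210·4 − 28² = 56.
m = (468·4 − 28·63)/56 = 27/14; b = (210·63 − 28·468)/56 = 9/4.

m = 1.929, b = 2.250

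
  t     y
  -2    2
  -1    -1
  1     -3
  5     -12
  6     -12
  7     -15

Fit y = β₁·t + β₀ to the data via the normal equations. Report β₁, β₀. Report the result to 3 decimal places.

β₁ = -1.823, β₀ = -1.973

The normal system AᵀA·[β₁, β₀]ᵀ = Aᵀy is [[116, 16]; [16, 6]]·[β₁, β₀]ᵀ = [-243, -41]ᵀ.
Δ = 116·6 − 16² = 440.
β₁ = ((-243)·6 − 16·(-41))/440 = -401/220; β₀ = (116·(-41) − 16·(-243))/440 = -217/110.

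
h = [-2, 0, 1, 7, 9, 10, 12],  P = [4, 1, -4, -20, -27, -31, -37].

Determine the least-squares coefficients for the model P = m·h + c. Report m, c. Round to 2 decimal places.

m = -2.98, c = -0.54

The normal equations are: 379·m + 37·c = -1149;  37·m + 7·c = -114.
Eliminating c: 7·(row 1) − 37·(row 2) gives 1284·m = 7·(-1149) − 37·(-114) = -3825, so m = -1275/428.
Then c = ((-114) − 37·(-1275/428))/7 = -231/428.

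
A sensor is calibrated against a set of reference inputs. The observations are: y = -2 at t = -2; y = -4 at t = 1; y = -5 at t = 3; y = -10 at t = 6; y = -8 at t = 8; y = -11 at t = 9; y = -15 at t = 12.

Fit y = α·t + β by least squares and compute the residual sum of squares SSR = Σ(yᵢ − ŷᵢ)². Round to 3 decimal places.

Normal-equation sums: Σt·t = 339, Σt = 37, Σ1 = 7.
Moment sums: Σt·y = -418, Σy = -55.
AᵀA·[α, β]ᵀ = Aᵀy becomes [[339, 37]; [37, 7]]·[α, β]ᵀ = [-418, -55]ᵀ.
Determinant 339·7 − 37² = 1004.
α = ((-418)·7 − 37·(-55))/1004 = -891/1004; β = (339·(-55) − 37·(-418))/1004 = -3179/1004.
Residuals: -611/1004, 27/502, 208/251, -1515/1004, 2275/1004, 77/502, -1189/1004; SSR = 9937/1004.

SSR = 9.897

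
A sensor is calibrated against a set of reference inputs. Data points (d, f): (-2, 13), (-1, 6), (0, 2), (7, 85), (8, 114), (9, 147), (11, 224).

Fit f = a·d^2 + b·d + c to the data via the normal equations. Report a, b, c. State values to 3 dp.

a = 2.042, b = -2.227, c = 1.253

Setting ∂/∂a … = 0 gives: 27716·a + 2906·b + 320·c = 50530;  2906·a + 320·b + 32·c = 5262;  320·a + 32·b + 7·c = 591.
Inverting the 3×3 Gram matrix, [a, b, c]ᵀ = [681907/333921, -743497/333921, 19925/15901]ᵀ.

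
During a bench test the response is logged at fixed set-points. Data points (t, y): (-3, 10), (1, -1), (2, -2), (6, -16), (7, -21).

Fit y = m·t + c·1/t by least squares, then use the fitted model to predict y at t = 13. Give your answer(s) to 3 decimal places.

ŷ = -38.029

XᵀX·[m, c]ᵀ = Xᵀy reads: 99·m + 5·c = -278;  5·m + (1243/882)·c = -11.
(Σt·t = 99, Σt·1/t = 5, Σ1/t·1/t = 1243/882, Σt·y = -278, Σ1/t·y = -11.)
Δ = 99·(1243/882) − 5² = 11223/98.
m = ((-278)·(1243/882) − 5·(-11))/(11223/98) = -6908/2349; c = (99·(-11) − 5·(-278))/(11223/98) = 686/261.
At t = 13: ŷ = (-6908/2349)·(13) + (686/261)·(1/13) = -1161278/30537.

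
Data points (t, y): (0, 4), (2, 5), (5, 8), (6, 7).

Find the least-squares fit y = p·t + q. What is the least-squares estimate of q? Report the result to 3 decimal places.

q = 4.000

Sums needed: Σt·t = 65, Σt = 13, Σ1 = 4.
Moment sums: Σt·y = 92, Σy = 24.
So AᵀA·[p, q]ᵀ = Aᵀy: [[65, 13]; [13, 4]]·[p, q]ᵀ = [92, 24]ᵀ.
Eliminating q: 4·(row 1) − 13·(row 2) gives 91·p = 4·92 − 13·24 = 56, so p = 8/13.
Then q = (24 − 13·(8/13))/4 = 4.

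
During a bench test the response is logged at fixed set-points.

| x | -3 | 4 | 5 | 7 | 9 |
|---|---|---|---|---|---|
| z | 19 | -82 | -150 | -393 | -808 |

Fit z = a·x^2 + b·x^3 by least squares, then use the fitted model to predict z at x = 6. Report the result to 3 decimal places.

From the data, Σx^2·x^2 = 9924, Σx^2·x^3 = 79762, Σx^3·x^3 = 669540.
Moment sums: Σx^2·z = -89596, Σx^3·z = -748342.
So AᵀA·[a, b]ᵀ = Aᵀz: [[9924, 79762]; [79762, 669540]]·[a, b]ᵀ = [-89596, -748342]ᵀ.
Determinant 9924·669540 − 79762² = 282538316.
a = ((-89596)·669540 − 79762·(-748342))/282538316 = -74712809/70634579; b = (9924·(-748342) − 79762·(-89596))/282538316 = -70047464/70634579.
At x = 6: ẑ = (-74712809/70634579)·(36) + (-70047464/70634579)·(216) = -17819913348/70634579.

ẑ = -252.283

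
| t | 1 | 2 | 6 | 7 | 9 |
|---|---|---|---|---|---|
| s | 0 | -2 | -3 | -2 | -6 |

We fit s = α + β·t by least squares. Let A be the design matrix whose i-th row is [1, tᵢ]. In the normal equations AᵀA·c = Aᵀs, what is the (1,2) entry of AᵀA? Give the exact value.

Row 1 ↔ basis 1, column 2 ↔ basis t, so (AᵀA)_{1,2} = Σᵢ t = (1)·(1) + (1)·(2) + (1)·(6) + (1)·(7) + (1)·(9) = 25.

25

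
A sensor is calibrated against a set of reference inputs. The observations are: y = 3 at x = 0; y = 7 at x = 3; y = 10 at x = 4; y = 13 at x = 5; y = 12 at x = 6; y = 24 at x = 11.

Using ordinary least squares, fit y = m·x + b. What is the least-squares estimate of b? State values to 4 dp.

The normal system AᵀA·[m, b]ᵀ = Aᵀy is [[207, 29]; [29, 6]]·[m, b]ᵀ = [462, 69]ᵀ.
Determinant 207·6 − 29² = 401.
m = (462·6 − 29·69)/401 = 771/401; b = (207·69 − 29·462)/401 = 885/401.

b = 2.2070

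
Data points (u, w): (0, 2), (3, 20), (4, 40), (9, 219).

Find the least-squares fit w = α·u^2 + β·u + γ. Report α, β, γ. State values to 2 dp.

Compute the Gram sums: Σu^2·u^2 = 6898, Σu^2·u = 820, Σu^2 = 106, Σu·u = 106, Σu = 16, Σ1 = 4.
For Xᵀw: Σu^2·w = 18559, Σu·w = 2191, Σw = 281.
Solving the 3×3 system (Gaussian elimination) gives α = 14731/4974, β = -12529/4974, γ = 1528/829.

α = 2.96, β = -2.52, γ = 1.84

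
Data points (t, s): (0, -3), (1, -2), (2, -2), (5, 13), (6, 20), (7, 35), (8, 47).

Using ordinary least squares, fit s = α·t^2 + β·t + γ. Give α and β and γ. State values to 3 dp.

α = 1.055, β = -2.315, γ = -1.954

Compute the Gram sums: Σt^2·t^2 = 8435, Σt^2·t = 1205, Σt^2 = 179, Σt·t = 179, Σt = 29, Σ1 = 7.
Moment sums: Σt^2·s = 5758, Σt·s = 800, Σs = 108.
XᵀX·[α, β, γ]ᵀ = Xᵀs becomes [[8435, 1205, 179]; [1205, 179, 29]; [179, 29, 7]]·[α, β, γ]ᵀ = [5758, 800, 108]ᵀ.
Inverting the 3×3 Gram matrix, [α, β, γ]ᵀ = [11341/10752, -24889/10752, -3501/1792]ᵀ.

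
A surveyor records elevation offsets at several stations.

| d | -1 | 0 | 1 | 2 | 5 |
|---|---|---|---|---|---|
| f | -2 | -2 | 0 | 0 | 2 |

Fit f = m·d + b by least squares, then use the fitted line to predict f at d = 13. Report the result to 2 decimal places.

Compute the Gram sums: Σd·d = 31, Σd = 7, Σ1 = 5.
Right-hand side: Σd·f = 12, Σf = -2.
Normal equations: [[31, 7]; [7, 5]]·[m, b]ᵀ = [12, -2]ᵀ.
det = 31·5 − 7² = 106.
m = (12·5 − 7·(-2))/106 = 37/53; b = (31·(-2) − 7·12)/106 = -73/53.
At d = 13: f̂ = (37/53)·(13) + (-73/53)·(1) = 408/53.

f̂ = 7.70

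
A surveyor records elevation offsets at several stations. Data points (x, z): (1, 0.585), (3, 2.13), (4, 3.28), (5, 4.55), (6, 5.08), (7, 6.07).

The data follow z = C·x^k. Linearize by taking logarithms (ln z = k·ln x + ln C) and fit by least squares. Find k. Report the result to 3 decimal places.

k = 1.222

Taking logs, ln z = k·ln x + ln C, so regress ln z on ln x.
Over the data: Σln x = 7.8320, Σ(ln x)² = 12.7160, Σln z = 6.3516, Σln x·ln z = 11.3372.
Normal system: [[12.7160, 7.8320]; [7.8320, 6]]·[k, ln C]ᵀ = [11.3372, 6.3516]ᵀ.
Solving (det = 14.9557): k = 1.22211, ln C = -0.53665.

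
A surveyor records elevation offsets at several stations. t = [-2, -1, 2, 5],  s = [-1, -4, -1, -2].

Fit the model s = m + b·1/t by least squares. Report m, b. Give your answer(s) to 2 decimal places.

m = -1.71, b = 1.45

Entries of MᵀM: Σ1 = 4, Σ1/t = -4/5, Σ1/t·1/t = 77/50.
Moment sums: Σs = -8, Σ1/t·s = 18/5.
Normal equations: [[4, -4/5]; [-4/5, 77/50]]·[m, b]ᵀ = [-8, 18/5]ᵀ.
Δ = 4·(77/50) − (-4/5)² = 138/25.
m = ((-8)·(77/50) − (-4/5)·(18/5))/(138/25) = -118/69; b = (4·(18/5) − (-4/5)·(-8))/(138/25) = 100/69.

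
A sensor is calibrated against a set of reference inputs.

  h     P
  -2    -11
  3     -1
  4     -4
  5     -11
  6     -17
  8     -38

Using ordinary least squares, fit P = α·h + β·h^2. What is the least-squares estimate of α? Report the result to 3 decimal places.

α = 2.847

AᵀA·[α, β]ᵀ = AᵀP reads: 154·α + 936·β = -458;  936·α + 6370·β = -3436.
(Σh·h = 154, Σh·h^2 = 936, Σh^2·h^2 = 6370, Σh·P = -458, Σh^2·P = -3436.)
det = 154·6370 − 936² = 104884.
α = ((-458)·6370 − 936·(-3436))/104884 = 5743/2017; β = (154·(-3436) − 936·(-458))/104884 = -25114/26221.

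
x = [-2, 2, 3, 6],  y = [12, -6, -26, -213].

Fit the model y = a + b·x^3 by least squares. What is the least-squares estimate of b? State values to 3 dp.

b = -0.998

Normal-equation sums: Σ1 = 4, Σx^3 = 243, Σx^3·x^3 = 47513.
For Aᵀy: Σy = -233, Σx^3·y = -46854.
So AᵀA·[a, b]ᵀ = Aᵀy: [[4, 243]; [243, 47513]]·[a, b]ᵀ = [-233, -46854]ᵀ.
Δ = 4·47513 − 243² = 131003.
a = ((-233)·47513 − 243·(-46854))/131003 = 314993/131003; b = (4·(-46854) − 243·(-233))/131003 = -130797/131003.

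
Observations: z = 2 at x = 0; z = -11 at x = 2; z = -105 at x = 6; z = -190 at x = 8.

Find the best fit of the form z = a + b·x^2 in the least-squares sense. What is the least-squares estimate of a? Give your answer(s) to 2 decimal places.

Sums needed: Σ1 = 4, Σx^2 = 104, Σx^2·x^2 = 5408.
And Σz = -304, Σx^2·z = -15984.
Determinant 4·5408 − 104² = 10816.
a = ((-304)·5408 − 104·(-15984))/10816 = 22/13; b = (4·(-15984) − 104·(-304))/10816 = -505/169.

a = 1.69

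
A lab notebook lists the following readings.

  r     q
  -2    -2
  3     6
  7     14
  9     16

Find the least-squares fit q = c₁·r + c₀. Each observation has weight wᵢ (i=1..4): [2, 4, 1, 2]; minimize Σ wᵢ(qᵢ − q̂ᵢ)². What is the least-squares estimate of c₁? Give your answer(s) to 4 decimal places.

c₁ = 1.6716

Sums needed: Σwᵢ·r·r = 255, Σwᵢ·r = 33, Σwᵢ·1 = 9.
And Σwᵢ·r·q = 466, Σwᵢ·q = 66.
XᵀWX·[c₁, c₀]ᵀ = XᵀWq becomes [[255, 33]; [33, 9]]·[c₁, c₀]ᵀ = [466, 66]ᵀ.
Δ = 255·9 − 33² = 1206.
c₁ = (466·9 − 33·66)/1206 = 112/67; c₀ = (255·66 − 33·466)/1206 = 242/201.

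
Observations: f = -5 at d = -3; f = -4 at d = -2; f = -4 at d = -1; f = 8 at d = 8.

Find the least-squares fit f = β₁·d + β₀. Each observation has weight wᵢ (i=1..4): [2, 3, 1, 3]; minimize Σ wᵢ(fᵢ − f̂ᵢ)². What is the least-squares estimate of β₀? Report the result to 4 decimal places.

β₀ = -1.6946

With design matrix M, MᵀWM = [[223, 11]; [11, 9]] and MᵀWf = [250, -2]ᵀ.
det = 223·9 − 11² = 1886.
β₁ = (250·9 − 11·(-2))/1886 = 1136/943; β₀ = (223·(-2) − 11·250)/1886 = -1598/943.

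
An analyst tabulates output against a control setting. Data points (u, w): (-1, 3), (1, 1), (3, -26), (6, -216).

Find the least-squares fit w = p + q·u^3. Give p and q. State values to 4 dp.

p = 1.7653, q = -1.0085

Normal-equation sums: Σ1 = 4, Σu^3 = 243, Σu^3·u^3 = 47387.
Right-hand side: Σw = -238, Σu^3·w = -47360.
MᵀM·[p, q]ᵀ = Mᵀw becomes [[4, 243]; [243, 47387]]·[p, q]ᵀ = [-238, -47360]ᵀ.
Δ = 4·47387 − 243² = 130499.
p = ((-238)·47387 − 243·(-47360))/130499 = 230374/130499; q = (4·(-47360) − 243·(-238))/130499 = -131606/130499.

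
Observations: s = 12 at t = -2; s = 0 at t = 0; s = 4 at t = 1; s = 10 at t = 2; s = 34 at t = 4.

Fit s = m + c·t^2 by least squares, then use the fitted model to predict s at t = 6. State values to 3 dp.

ŝ = 75.512

Entries of AᵀA: Σ1 = 5, Σt^2 = 25, Σt^2·t^2 = 289.
Right-hand side: Σs = 60, Σt^2·s = 636.
Normal equations: [[5, 25]; [25, 289]]·[m, c]ᵀ = [60, 636]ᵀ.
det = 5·289 − 25² = 820.
m = (60·289 − 25·636)/820 = 72/41; c = (5·636 − 25·60)/820 = 84/41.
At t = 6: ŝ = (72/41)·(1) + (84/41)·(36) = 3096/41.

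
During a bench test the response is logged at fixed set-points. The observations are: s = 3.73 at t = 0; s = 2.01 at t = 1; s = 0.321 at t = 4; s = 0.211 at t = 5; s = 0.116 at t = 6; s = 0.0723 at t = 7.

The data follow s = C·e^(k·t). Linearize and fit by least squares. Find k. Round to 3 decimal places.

k = -0.567

Taking logs, ln s = k·t + ln C, so regress ln s on t.
XᵀX = [[127.0000, 23.0000]; [23.0000, 6]], rhs = [-42.9401, -5.4588]ᵀ  (here Σt = 23.0000, Σ(t)² = 127.0000, Σln s = -5.4588, Σt·ln s = -42.9401).
Δ = 127.0000·6 − (23.0000)² = 233.0000; k = (-42.9401·6 − 23.0000·-5.4588)/233.0000 = -0.56691, ln C = (127.0000·-5.4588 − 23.0000·-42.9401)/233.0000 = 1.26335.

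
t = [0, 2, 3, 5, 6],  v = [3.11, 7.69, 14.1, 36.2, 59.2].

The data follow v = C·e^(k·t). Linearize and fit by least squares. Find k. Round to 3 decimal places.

k = 0.495

With ln vᵢ as the transformed response and tᵢ as the regressor:
Σt = 16.0000, Σ(t)² = 74.0000, Σln v = 13.4907, Σt·ln v = 54.4492.
Equations: 74.0000·k + 16.0000·ln C = 54.4492;  16.0000·k + 5·ln C = 13.4907.
Δ = 74.0000·5 − (16.0000)² = 114.0000; k = (54.4492·5 − 16.0000·13.4907)/114.0000 = 0.49469, ln C = (74.0000·13.4907 − 16.0000·54.4492)/114.0000 = 1.11513.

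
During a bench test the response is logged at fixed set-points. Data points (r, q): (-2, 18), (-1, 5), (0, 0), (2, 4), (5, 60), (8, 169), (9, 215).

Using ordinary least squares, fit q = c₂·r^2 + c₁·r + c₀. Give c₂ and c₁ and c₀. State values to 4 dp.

c₂ = 3.0182, c₁ = -3.0865, c₀ = -0.6334

Entries of XᵀX: Σr^2·r^2 = 11315, Σr^2·r = 1365, Σr^2 = 179, Σr·r = 179, Σr = 21, Σ1 = 7.
For Xᵀq: Σr^2·q = 29824, Σr·q = 3554, Σq = 471.
Inverting the 3×3 Gram matrix, [c₂, c₁, c₀]ᵀ = [253501/83992, -259241/83992, -26599/41996]ᵀ.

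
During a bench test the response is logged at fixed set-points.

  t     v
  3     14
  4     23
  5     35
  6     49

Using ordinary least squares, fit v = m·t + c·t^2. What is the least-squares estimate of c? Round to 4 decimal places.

c = 1.1822

From the data, Σt·t = 86, Σt·t^2 = 432, Σt^2·t^2 = 2258.
And Σt·v = 603, Σt^2·v = 3133.
AᵀA·[m, c]ᵀ = Aᵀv becomes [[86, 432]; [432, 2258]]·[m, c]ᵀ = [603, 3133]ᵀ.
Δ = 86·2258 − 432² = 7564.
m = (603·2258 − 432·3133)/7564 = 4059/3782; c = (86·3133 − 432·603)/7564 = 4471/3782.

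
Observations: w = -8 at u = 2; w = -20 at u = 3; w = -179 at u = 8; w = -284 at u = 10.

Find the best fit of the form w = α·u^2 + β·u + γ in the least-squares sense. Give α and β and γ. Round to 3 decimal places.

Entries of XᵀX: Σu^2·u^2 = 14193, Σu^2·u = 1547, Σu^2 = 177, Σu·u = 177, Σu = 23, Σ1 = 4.
Moment sums: Σu^2·w = -40068, Σu·w = -4348, Σw = -491.
Normal equations: [[14193, 1547, 177]; [1547, 177, 23]; [177, 23, 4]]·[α, β, γ]ᵀ = [-40068, -4348, -491]ᵀ.
Solving the 3×3 system (Gaussian elimination) gives α = -13797/4538, β = 8553/4538, γ = 2149/2269.

α = -3.040, β = 1.885, γ = 0.947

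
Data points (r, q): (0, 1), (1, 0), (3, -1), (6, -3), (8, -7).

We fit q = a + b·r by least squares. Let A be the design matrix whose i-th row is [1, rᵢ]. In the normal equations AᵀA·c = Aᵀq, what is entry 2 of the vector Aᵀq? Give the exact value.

Entry 2 ↔ basis r, so (Aᵀq)_{2} = Σᵢ (r)·qᵢ = (0)·(1) + (1)·(0) + (3)·(-1) + (6)·(-3) + (8)·(-7) = -77.

-77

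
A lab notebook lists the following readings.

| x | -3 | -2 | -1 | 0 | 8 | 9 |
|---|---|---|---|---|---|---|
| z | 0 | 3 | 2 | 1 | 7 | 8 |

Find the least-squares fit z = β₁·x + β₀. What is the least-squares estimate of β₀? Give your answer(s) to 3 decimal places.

AᵀA·[β₁, β₀]ᵀ = Aᵀz reads: 159·β₁ + 11·β₀ = 120;  11·β₁ + 6·β₀ = 21.
(Σx·x = 159, Σx = 11, Σ1 = 6, Σx·z = 120, Σz = 21.)
Eliminating β₀: 6·(row 1) − 11·(row 2) gives 833·β₁ = 6·120 − 11·21 = 489, so β₁ = 489/833.
Then β₀ = (21 − 11·(489/833))/6 = 2019/833.

β₀ = 2.424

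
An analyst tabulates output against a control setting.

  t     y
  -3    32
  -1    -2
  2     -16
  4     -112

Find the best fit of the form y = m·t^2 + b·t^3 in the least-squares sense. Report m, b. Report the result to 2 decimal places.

Normal-equation sums: Σt^2·t^2 = 354, Σt^2·t^3 = 812, Σt^3·t^3 = 4890.
Moment sums: Σt^2·y = -1570, Σt^3·y = -8158.
Δ = 354·4890 − 812² = 1071716.
m = ((-1570)·4890 − 812·(-8158))/1071716 = -263251/267929; b = (354·(-8158) − 812·(-1570))/1071716 = -403273/267929.

m = -0.98, b = -1.51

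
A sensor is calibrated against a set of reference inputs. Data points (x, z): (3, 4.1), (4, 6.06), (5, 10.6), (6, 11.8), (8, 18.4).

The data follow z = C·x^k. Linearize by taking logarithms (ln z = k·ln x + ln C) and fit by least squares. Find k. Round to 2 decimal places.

k = 1.55

Let Y = ln z. Fitting Y = k·ln x + ln C by least squares:
Σln x = 7.9655, Σ(ln x)² = 13.2535, Σln z = 10.9540, Σln x·ln z = 18.3258.
Equations: 13.2535·k + 7.9655·ln C = 18.3258;  7.9655·k + 5·ln C = 10.9540.
Slope k = (n·Σln x·ln z − Σln x·Σln z)/(n·Σ(ln x)² − (Σln x)²) = (5·18.3258 − 7.9655·10.9540)/2.8177 = 1.55242; ln C = (Σln z − k·Σln x)/n = -0.28237.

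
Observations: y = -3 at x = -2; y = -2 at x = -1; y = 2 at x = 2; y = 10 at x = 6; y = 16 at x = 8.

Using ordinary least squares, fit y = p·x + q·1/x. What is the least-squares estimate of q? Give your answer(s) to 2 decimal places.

With design matrix A, AᵀA = [[109, 5]; [5, 889/576]] and Aᵀy = [200, 49/6]ᵀ.
det = 109·(889/576) − 5² = 82501/576.
p = (200·(889/576) − 5·(49/6))/(82501/576) = 154280/82501; q = (109·(49/6) − 5·200)/(82501/576) = -63264/82501.

q = -0.77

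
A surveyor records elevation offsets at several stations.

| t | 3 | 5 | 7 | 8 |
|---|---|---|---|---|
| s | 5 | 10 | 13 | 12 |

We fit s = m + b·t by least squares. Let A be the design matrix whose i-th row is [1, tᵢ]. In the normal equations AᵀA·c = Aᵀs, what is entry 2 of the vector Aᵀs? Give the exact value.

252

Entry 2 ↔ basis t, so (Aᵀs)_{2} = Σᵢ (t)·sᵢ = (3)·(5) + (5)·(10) + (7)·(13) + (8)·(12) = 252.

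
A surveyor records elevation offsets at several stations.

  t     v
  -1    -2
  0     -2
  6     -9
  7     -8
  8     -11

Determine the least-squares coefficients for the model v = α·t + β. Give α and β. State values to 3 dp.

Setting ∂/∂α … = 0 gives: 150·α + 20·β = -196;  20·α + 5·β = -32.
Determinant 150·5 − 20² = 350.
α = ((-196)·5 − 20·(-32))/350 = -34/35; β = (150·(-32) − 20·(-196))/350 = -88/35.

α = -0.971, β = -2.514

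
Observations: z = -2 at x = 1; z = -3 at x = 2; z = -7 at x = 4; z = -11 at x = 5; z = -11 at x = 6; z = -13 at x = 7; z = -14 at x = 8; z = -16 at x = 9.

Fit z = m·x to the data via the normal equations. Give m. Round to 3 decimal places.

m = -1.826

With design matrix A, AᵀA = [[276]] and Aᵀz = [-504]ᵀ.
m = (-504)/276 = -1.82609.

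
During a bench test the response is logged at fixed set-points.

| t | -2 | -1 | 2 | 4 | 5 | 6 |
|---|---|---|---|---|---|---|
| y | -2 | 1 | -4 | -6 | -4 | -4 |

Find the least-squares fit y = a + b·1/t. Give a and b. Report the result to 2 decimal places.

XᵀX·[a, b]ᵀ = Xᵀy reads: 6·a + (-23/60)·b = -19;  (-23/60)·a + (5869/3600)·b = -149/30.
(Σ1 = 6, Σ1/t = -23/60, Σ1/t·1/t = 5869/3600, Σy = -19, Σ1/t·y = -149/30.)
Eliminating b: (5869/3600)·(row 1) − (-23/60)·(row 2) gives (6937/720)·a = (5869/3600)·(-19) − (-23/60)·(-149/30) = -7891/240, so a = -23673/6937.
Then b = ((-149/30) − (-23/60)·(-23673/6937))/(5869/3600) = -26700/6937.

a = -3.41, b = -3.85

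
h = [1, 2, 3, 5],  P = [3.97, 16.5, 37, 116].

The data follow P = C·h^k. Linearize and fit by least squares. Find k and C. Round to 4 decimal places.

Let Y = ln P. Fitting Y = k·ln h + ln C by least squares:
Σln h = 3.4012, Σ(ln h)² = 4.2777, Σln P = 12.5466, Σln h·ln P = 13.5607.
Equations: 4.2777·k + 3.4012·ln C = 13.5607;  3.4012·k + 4·ln C = 12.5466.
Δ = 4.2777·4 − (3.4012)² = 5.5426; k = (13.5607·4 − 3.4012·12.5466)/5.5426 = 2.08735, ln C = (4.2777·12.5466 − 3.4012·13.5607)/5.5426 = 1.36178, so C = exp(1.36178) = 3.90315.

k = 2.0874, C = 3.9032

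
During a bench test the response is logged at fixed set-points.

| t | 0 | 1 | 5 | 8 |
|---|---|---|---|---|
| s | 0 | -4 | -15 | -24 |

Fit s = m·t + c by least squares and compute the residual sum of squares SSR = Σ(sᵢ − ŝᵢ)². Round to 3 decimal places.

Entries of AᵀA: Σt·t = 90, Σt = 14, Σ1 = 4.
For Aᵀs: Σt·s = -271, Σs = -43.
AᵀA·[m, c]ᵀ = Aᵀs becomes [[90, 14]; [14, 4]]·[m, c]ᵀ = [-271, -43]ᵀ.
Δ = 90·4 − 14² = 164.
m = ((-271)·4 − 14·(-43))/164 = -241/82; c = (90·(-43) − 14·(-271))/164 = -19/41.
Residuals: 19/41, -49/82, 13/82, -1/41; SSR = 49/82.

SSR = 0.598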